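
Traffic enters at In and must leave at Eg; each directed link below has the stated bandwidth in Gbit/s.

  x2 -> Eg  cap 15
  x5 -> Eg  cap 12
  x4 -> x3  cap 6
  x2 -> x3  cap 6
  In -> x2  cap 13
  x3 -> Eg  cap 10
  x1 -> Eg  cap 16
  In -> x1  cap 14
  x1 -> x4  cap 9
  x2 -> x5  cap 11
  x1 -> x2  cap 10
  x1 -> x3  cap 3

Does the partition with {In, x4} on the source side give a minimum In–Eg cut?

Given cut capacity: 14 + 13 + 6 = 33.
Augment In→x1→Eg: bottleneck 14, flow now 14.
Augment In→x2→Eg: bottleneck 13, flow now 27.
No augmenting path remains; maximum flow = 27.
In the residual graph, reachable from In: {In}.
Min-cut edges: In→x1 (14), In→x2 (13); capacity 14 + 13 = 27.
Cut capacity 33 exceeds the max flow 27, so it is not minimum.

No — its capacity is 33, but the minimum cut has capacity 27.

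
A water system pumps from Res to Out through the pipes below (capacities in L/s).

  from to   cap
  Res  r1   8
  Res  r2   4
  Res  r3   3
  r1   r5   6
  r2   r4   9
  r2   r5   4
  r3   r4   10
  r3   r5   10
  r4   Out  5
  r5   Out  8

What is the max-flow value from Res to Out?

13

Augment Res→r1→r5→Out: bottleneck 6, flow now 6.
Augment Res→r2→r4→Out: bottleneck 4, flow now 10.
Augment Res→r3→r4→Out: bottleneck 1, flow now 11.
Augment Res→r3→r5→Out: bottleneck 2, flow now 13.
No augmenting path remains; maximum flow = 13.
In the residual graph, reachable from Res: {Res, r1}.
Min-cut edges: Res→r2 (4), Res→r3 (3), r1→r5 (6); capacity 4 + 3 + 6 = 13.
This cut is saturated, so no flow can exceed 13.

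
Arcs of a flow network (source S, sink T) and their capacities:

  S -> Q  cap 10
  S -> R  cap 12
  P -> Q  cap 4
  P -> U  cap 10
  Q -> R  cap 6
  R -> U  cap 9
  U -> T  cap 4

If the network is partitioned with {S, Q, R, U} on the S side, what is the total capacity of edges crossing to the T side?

4

Edges leaving {S, Q, R, U}: U→T (4).
Cut capacity = 4 = 4.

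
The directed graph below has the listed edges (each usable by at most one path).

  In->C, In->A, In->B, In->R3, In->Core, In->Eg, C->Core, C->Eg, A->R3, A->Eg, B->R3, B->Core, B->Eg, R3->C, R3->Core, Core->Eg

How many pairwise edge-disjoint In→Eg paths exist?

Assign every edge capacity 1; by Menger, the answer equals the max flow.
Path In→Eg (+1); total 1.
Path In→C→Eg (+1); total 2.
Path In→A→Eg (+1); total 3.
Path In→B→Eg (+1); total 4.
Path In→Core→Eg (+1); total 5.
No residual In→Eg path; max flow = 5.
Certifying cut of size 5: {C→Eg, Core→Eg, In→A, In→B, In→Eg}.

5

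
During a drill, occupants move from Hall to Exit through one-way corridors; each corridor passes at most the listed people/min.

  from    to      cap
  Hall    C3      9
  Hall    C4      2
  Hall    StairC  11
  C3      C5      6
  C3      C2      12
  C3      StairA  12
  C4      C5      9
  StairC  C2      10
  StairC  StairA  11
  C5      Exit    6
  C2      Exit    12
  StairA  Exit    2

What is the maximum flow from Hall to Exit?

Augment Hall→C3→C5→Exit: bottleneck 6, flow now 6.
Augment Hall→C3→C2→Exit: bottleneck 3, flow now 9.
Augment Hall→StairC→C2→Exit: bottleneck 9, flow now 18.
Augment Hall→StairC→StairA→Exit: bottleneck 2, flow now 20.
No augmenting path remains; maximum flow = 20.
In the residual graph, reachable from Hall: {Hall, C3, C4, StairC, C5, C2, StairA}.
Min-cut edges: C5→Exit (6), C2→Exit (12), StairA→Exit (2); capacity 6 + 12 + 2 = 20.
This cut is saturated, so no flow can exceed 20.

20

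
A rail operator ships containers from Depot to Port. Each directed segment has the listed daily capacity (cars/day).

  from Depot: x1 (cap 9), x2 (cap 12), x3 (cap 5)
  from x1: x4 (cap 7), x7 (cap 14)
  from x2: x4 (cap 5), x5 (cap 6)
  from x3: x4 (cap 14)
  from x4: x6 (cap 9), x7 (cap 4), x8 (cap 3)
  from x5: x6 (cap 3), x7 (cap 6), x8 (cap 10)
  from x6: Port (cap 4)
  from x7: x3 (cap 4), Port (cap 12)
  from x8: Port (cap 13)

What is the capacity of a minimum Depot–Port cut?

25

Augment Depot→x1→x7→Port: bottleneck 9, flow now 9.
Augment Depot→x2→x4→x6→Port: bottleneck 4, flow now 13.
Augment Depot→x2→x4→x7→Port: bottleneck 1, flow now 14.
Augment Depot→x2→x5→x7→Port: bottleneck 2, flow now 16.
Augment Depot→x2→x5→x8→Port: bottleneck 4, flow now 20.
Augment Depot→x3→x4→x8→Port: bottleneck 3, flow now 23.
Augment Depot→x3→x4→x7→x5→x8→Port: bottleneck 2, flow now 25. (uses reverse residual edge)
No augmenting path remains; maximum flow = 25.
By max-flow min-cut, the minimum cut capacity equals the max flow.
In the residual graph, reachable from Depot: {Depot, x2}.
Min-cut edges: Depot→x1 (9), Depot→x3 (5), x2→x4 (5), x2→x5 (6); capacity 9 + 5 + 5 + 6 = 25.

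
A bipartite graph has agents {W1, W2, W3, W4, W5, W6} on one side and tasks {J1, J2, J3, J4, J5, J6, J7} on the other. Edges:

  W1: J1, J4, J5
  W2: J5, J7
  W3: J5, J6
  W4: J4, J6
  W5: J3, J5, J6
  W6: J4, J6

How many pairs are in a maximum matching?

6

Unit-capacity flow: source→left, listed edges, right→sink; max matching = max flow.
Augmenting path W1→J1 (+1); matched 1.
Augmenting path W2→J5 (+1); matched 2.
Augmenting path W3→J6 (+1); matched 3.
Augmenting path W4→J4 (+1); matched 4.
Augmenting path W5→J3 (+1); matched 5.
Augmenting path W6→J6→W3→J5→W2→J7 (+1); matched 6.
No augmenting path remains; maximum matching = 6.
König certificate: {W1, W2, W3, W4, W5, W6} is a vertex cover of size 6 (every listed pair touches it), so no matching can be larger.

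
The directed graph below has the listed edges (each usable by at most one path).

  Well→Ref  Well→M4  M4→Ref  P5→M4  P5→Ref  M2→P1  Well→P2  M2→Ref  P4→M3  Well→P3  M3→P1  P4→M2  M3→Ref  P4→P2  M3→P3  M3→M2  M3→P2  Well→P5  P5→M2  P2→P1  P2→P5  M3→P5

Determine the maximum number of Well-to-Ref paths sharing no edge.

Assign every edge capacity 1; by Menger, the answer equals the max flow.
Path Well→Ref (+1); total 1.
Path Well→P5→Ref (+1); total 2.
Path Well→M4→Ref (+1); total 3.
Path Well→P2→P5→M2→Ref (+1); total 4.
No residual Well→Ref path; max flow = 4.
Certifying cut of size 4: {Well→M4, Well→P2, Well→P5, Well→Ref}.

4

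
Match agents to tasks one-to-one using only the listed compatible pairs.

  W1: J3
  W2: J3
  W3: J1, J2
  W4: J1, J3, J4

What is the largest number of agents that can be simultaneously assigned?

Unit-capacity flow: source→left, listed edges, right→sink; max matching = max flow.
Augmenting path W1→J3 (+1); matched 1.
Augmenting path W3→J1 (+1); matched 2.
Augmenting path W4→J4 (+1); matched 3.
No augmenting path remains; maximum matching = 3.
König certificate: {W3, W4, J3} is a vertex cover of size 3 (every listed pair touches it), so no matching can be larger.

3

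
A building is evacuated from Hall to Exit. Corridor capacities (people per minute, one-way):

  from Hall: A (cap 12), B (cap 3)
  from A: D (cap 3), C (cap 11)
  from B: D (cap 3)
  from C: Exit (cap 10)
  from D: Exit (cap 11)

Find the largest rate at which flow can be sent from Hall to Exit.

Augment Hall→A→C→Exit: bottleneck 10, flow now 10.
Augment Hall→A→D→Exit: bottleneck 2, flow now 12.
Augment Hall→B→D→Exit: bottleneck 3, flow now 15.
No augmenting path remains; maximum flow = 15.
In the residual graph, reachable from Hall: {Hall}.
Min-cut edges: Hall→A (12), Hall→B (3); capacity 12 + 3 = 15.
This cut is saturated, so no flow can exceed 15.

15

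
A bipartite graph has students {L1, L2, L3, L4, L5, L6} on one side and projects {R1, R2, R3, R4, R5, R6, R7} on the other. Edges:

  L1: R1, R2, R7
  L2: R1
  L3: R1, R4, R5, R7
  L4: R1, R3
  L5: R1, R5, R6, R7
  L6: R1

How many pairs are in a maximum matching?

5

Unit-capacity flow: source→left, listed edges, right→sink; max matching = max flow.
Augmenting path L1→R1 (+1); matched 1.
Augmenting path L3→R4 (+1); matched 2.
Augmenting path L4→R3 (+1); matched 3.
Augmenting path L5→R5 (+1); matched 4.
Augmenting path L2→R1→L1→R2 (+1); matched 5.
No augmenting path remains; maximum matching = 5.
König certificate: {L1, L3, L4, L5, R1} is a vertex cover of size 5 (every listed pair touches it), so no matching can be larger.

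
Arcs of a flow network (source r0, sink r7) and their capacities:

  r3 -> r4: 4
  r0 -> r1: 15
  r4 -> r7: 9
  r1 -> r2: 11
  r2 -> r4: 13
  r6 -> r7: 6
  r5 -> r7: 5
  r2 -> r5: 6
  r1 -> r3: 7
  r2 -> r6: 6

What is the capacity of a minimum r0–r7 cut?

15

Augment r0→r1→r2→r4→r7: bottleneck 9, flow now 9.
Augment r0→r1→r2→r5→r7: bottleneck 2, flow now 11.
Augment r0→r1→r3→r4→r2→r5→r7: bottleneck 3, flow now 14. (uses reverse residual edge)
Augment r0→r1→r3→r4→r2→r6→r7: bottleneck 1, flow now 15. (uses reverse residual edge)
No augmenting path remains; maximum flow = 15.
By max-flow min-cut, the minimum cut capacity equals the max flow.
In the residual graph, reachable from r0: {r0}.
Min-cut edges: r0→r1 (15); capacity 15 = 15.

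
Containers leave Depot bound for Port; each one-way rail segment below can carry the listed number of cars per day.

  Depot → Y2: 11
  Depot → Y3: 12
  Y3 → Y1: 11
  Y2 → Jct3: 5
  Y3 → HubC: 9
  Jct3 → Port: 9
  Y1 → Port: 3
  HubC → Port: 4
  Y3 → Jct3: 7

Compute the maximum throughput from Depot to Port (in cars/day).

16

Augment Depot→Y3→Y1→Port: bottleneck 3, flow now 3.
Augment Depot→Y3→HubC→Port: bottleneck 4, flow now 7.
Augment Depot→Y3→Jct3→Port: bottleneck 5, flow now 12.
Augment Depot→Y2→Jct3→Port: bottleneck 4, flow now 16.
No augmenting path remains; maximum flow = 16.
In the residual graph, reachable from Depot: {Depot, Y3, Y2, Y1, HubC, Jct3}.
Min-cut edges: Y1→Port (3), HubC→Port (4), Jct3→Port (9); capacity 3 + 4 + 9 = 16.
This cut is saturated, so no flow can exceed 16.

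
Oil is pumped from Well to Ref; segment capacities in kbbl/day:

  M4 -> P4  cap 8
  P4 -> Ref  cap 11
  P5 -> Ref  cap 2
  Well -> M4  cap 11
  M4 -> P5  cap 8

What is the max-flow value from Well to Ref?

Augment Well→M4→P5→Ref: bottleneck 2, flow now 2.
Augment Well→M4→P4→Ref: bottleneck 8, flow now 10.
No augmenting path remains; maximum flow = 10.
In the residual graph, reachable from Well: {Well, M4, P5}.
Min-cut edges: M4→P4 (8), P5→Ref (2); capacity 8 + 2 = 10.
This cut is saturated, so no flow can exceed 10.

10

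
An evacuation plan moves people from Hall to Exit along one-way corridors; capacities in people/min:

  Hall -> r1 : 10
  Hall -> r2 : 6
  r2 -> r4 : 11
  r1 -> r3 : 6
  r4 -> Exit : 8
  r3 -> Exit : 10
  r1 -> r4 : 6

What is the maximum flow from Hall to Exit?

14

Augment Hall→r1→r3→Exit: bottleneck 6, flow now 6.
Augment Hall→r1→r4→Exit: bottleneck 4, flow now 10.
Augment Hall→r2→r4→Exit: bottleneck 4, flow now 14.
No augmenting path remains; maximum flow = 14.
In the residual graph, reachable from Hall: {Hall, r1, r2, r4}.
Min-cut edges: r1→r3 (6), r4→Exit (8); capacity 6 + 8 = 14.
This cut is saturated, so no flow can exceed 14.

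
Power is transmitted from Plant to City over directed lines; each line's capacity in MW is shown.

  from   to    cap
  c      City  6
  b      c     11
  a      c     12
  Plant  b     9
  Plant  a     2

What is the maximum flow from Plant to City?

Augment Plant→a→c→City: bottleneck 2, flow now 2.
Augment Plant→b→c→City: bottleneck 4, flow now 6.
No augmenting path remains; maximum flow = 6.
In the residual graph, reachable from Plant: {Plant, a, b, c}.
Min-cut edges: c→City (6); capacity 6 = 6.
This cut is saturated, so no flow can exceed 6.

6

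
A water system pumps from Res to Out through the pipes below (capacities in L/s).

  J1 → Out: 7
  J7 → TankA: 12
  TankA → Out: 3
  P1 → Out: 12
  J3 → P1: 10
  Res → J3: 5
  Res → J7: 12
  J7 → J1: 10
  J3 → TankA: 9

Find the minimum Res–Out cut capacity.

15

Augment Res→J7→TankA→Out: bottleneck 3, flow now 3.
Augment Res→J7→J1→Out: bottleneck 7, flow now 10.
Augment Res→J3→P1→Out: bottleneck 5, flow now 15.
No augmenting path remains; maximum flow = 15.
By max-flow min-cut, the minimum cut capacity equals the max flow.
In the residual graph, reachable from Res: {Res, J7, TankA, J1}.
Min-cut edges: Res→J3 (5), TankA→Out (3), J1→Out (7); capacity 5 + 3 + 7 = 15.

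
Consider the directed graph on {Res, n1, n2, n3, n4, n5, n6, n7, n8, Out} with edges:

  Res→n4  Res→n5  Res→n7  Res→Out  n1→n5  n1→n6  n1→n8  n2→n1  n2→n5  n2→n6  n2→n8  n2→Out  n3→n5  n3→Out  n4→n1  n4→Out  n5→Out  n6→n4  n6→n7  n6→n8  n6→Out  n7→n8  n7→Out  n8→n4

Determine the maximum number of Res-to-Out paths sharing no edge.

4

Assign every edge capacity 1; by Menger, the answer equals the max flow.
Path Res→Out (+1); total 1.
Path Res→n4→Out (+1); total 2.
Path Res→n5→Out (+1); total 3.
Path Res→n7→Out (+1); total 4.
No residual Res→Out path; max flow = 4.
Certifying cut of size 4: {Res→Out, Res→n4, Res→n5, Res→n7}.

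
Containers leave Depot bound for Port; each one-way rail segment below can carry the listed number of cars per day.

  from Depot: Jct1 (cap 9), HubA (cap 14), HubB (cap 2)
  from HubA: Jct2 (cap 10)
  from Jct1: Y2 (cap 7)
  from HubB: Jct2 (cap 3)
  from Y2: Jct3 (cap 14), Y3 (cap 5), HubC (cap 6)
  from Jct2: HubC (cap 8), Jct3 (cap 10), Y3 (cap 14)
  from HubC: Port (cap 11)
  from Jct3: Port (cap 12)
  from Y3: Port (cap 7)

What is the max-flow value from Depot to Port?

19

Augment Depot→HubA→Jct2→HubC→Port: bottleneck 8, flow now 8.
Augment Depot→HubA→Jct2→Jct3→Port: bottleneck 2, flow now 10.
Augment Depot→Jct1→Y2→HubC→Port: bottleneck 3, flow now 13.
Augment Depot→Jct1→Y2→Jct3→Port: bottleneck 4, flow now 17.
Augment Depot→HubB→Jct2→Jct3→Port: bottleneck 2, flow now 19.
No augmenting path remains; maximum flow = 19.
In the residual graph, reachable from Depot: {Depot, HubA, Jct1}.
Min-cut edges: Depot→HubB (2), HubA→Jct2 (10), Jct1→Y2 (7); capacity 2 + 10 + 7 = 19.
This cut is saturated, so no flow can exceed 19.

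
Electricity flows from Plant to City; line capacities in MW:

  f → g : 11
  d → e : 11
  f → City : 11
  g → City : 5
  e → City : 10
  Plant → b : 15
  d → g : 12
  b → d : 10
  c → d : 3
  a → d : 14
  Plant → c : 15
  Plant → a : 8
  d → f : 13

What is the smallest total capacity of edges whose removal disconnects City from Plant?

21

Augment Plant→a→d→e→City: bottleneck 8, flow now 8.
Augment Plant→b→d→e→City: bottleneck 2, flow now 10.
Augment Plant→b→d→f→City: bottleneck 8, flow now 18.
Augment Plant→c→d→f→City: bottleneck 3, flow now 21.
No augmenting path remains; maximum flow = 21.
By max-flow min-cut, the minimum cut capacity equals the max flow.
In the residual graph, reachable from Plant: {Plant, b, c}.
Min-cut edges: Plant→a (8), b→d (10), c→d (3); capacity 8 + 10 + 3 = 21.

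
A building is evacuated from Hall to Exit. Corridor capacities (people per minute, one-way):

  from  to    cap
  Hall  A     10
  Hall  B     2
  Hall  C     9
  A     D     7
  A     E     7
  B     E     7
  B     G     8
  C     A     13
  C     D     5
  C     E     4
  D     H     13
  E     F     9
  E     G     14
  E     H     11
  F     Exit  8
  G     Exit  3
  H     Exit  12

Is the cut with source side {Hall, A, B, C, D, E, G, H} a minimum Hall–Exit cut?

No — its capacity is 24, but the minimum cut has capacity 21.

Given cut capacity: 9 + 3 + 12 = 24.
Augment Hall→B→G→Exit: bottleneck 2, flow now 2.
Augment Hall→A→D→H→Exit: bottleneck 7, flow now 9.
Augment Hall→A→E→F→Exit: bottleneck 3, flow now 12.
Augment Hall→C→D→H→Exit: bottleneck 5, flow now 17.
Augment Hall→C→E→F→Exit: bottleneck 4, flow now 21.
No augmenting path remains; maximum flow = 21.
In the residual graph, reachable from Hall: {Hall}.
Min-cut edges: Hall→A (10), Hall→B (2), Hall→C (9); capacity 10 + 2 + 9 = 21.
Cut capacity 24 exceeds the max flow 21, so it is not minimum.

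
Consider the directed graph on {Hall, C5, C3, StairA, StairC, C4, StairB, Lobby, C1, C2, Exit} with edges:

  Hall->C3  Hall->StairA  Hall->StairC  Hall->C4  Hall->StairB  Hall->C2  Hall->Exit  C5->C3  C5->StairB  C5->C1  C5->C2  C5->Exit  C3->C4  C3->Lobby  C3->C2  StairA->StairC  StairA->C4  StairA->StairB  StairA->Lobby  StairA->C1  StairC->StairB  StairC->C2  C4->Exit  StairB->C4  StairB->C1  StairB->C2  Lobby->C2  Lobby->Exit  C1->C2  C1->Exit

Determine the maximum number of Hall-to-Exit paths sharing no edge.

Assign every edge capacity 1; by Menger, the answer equals the max flow.
Path Hall→Exit (+1); total 1.
Path Hall→C4→Exit (+1); total 2.
Path Hall→C3→Lobby→Exit (+1); total 3.
Path Hall→StairA→C1→Exit (+1); total 4.
No residual Hall→Exit path; max flow = 4.
Certifying cut of size 4: {C1→Exit, C4→Exit, Hall→Exit, Lobby→Exit}.

4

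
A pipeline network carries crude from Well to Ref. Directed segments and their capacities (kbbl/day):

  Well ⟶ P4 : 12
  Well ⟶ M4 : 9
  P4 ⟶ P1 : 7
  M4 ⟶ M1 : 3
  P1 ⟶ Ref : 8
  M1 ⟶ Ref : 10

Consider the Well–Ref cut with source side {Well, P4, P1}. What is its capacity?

Edges leaving {Well, P4, P1}: Well→M4 (9), P1→Ref (8).
Cut capacity = 9 + 8 = 17.

17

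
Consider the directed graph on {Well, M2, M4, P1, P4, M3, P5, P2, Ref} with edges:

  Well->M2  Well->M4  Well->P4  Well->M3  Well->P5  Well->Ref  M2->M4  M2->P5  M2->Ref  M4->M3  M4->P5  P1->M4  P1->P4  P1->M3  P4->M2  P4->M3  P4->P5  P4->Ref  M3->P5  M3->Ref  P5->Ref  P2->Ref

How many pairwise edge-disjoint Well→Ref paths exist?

Assign every edge capacity 1; by Menger, the answer equals the max flow.
Path Well→Ref (+1); total 1.
Path Well→M2→Ref (+1); total 2.
Path Well→P4→Ref (+1); total 3.
Path Well→M3→Ref (+1); total 4.
Path Well→P5→Ref (+1); total 5.
No residual Well→Ref path; max flow = 5.
Certifying cut of size 5: {M3→Ref, P5→Ref, Well→M2, Well→P4, Well→Ref}.

5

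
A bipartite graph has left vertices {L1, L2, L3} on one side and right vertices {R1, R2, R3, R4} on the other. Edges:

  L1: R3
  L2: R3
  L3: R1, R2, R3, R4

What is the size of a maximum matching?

2

Unit-capacity flow: source→left, listed edges, right→sink; max matching = max flow.
Augmenting path L1→R3 (+1); matched 1.
Augmenting path L3→R1 (+1); matched 2.
No augmenting path remains; maximum matching = 2.
König certificate: {L3, R3} is a vertex cover of size 2 (every listed pair touches it), so no matching can be larger.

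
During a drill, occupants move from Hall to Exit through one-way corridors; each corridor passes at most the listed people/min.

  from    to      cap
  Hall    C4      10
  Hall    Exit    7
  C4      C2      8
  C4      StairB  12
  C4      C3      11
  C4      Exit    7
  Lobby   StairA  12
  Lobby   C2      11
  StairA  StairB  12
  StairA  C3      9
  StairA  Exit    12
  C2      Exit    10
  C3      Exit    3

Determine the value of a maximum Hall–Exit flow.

17

Augment Hall→Exit: bottleneck 7, flow now 7.
Augment Hall→C4→Exit: bottleneck 7, flow now 14.
Augment Hall→C4→C2→Exit: bottleneck 3, flow now 17.
No augmenting path remains; maximum flow = 17.
In the residual graph, reachable from Hall: {Hall}.
Min-cut edges: Hall→C4 (10), Hall→Exit (7); capacity 10 + 7 = 17.
This cut is saturated, so no flow can exceed 17.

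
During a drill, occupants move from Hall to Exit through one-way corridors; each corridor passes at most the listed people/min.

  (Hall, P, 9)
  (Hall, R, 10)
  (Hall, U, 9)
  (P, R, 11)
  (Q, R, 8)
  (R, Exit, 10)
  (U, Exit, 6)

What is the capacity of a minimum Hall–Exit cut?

Augment Hall→R→Exit: bottleneck 10, flow now 10.
Augment Hall→U→Exit: bottleneck 6, flow now 16.
No augmenting path remains; maximum flow = 16.
By max-flow min-cut, the minimum cut capacity equals the max flow.
In the residual graph, reachable from Hall: {Hall, P, R, U}.
Min-cut edges: R→Exit (10), U→Exit (6); capacity 10 + 6 = 16.

16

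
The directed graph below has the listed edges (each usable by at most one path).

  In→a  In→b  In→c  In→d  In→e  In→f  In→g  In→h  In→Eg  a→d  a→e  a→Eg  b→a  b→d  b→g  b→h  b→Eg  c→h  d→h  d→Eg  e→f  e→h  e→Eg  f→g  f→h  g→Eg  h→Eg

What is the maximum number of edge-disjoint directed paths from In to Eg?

Assign every edge capacity 1; by Menger, the answer equals the max flow.
Path In→Eg (+1); total 1.
Path In→a→Eg (+1); total 2.
Path In→b→Eg (+1); total 3.
Path In→d→Eg (+1); total 4.
Path In→e→Eg (+1); total 5.
Path In→g→Eg (+1); total 6.
Path In→h→Eg (+1); total 7.
No residual In→Eg path; max flow = 7.
Certifying cut of size 7: {In→Eg, In→a, In→b, In→d, In→e, g→Eg, h→Eg}.

7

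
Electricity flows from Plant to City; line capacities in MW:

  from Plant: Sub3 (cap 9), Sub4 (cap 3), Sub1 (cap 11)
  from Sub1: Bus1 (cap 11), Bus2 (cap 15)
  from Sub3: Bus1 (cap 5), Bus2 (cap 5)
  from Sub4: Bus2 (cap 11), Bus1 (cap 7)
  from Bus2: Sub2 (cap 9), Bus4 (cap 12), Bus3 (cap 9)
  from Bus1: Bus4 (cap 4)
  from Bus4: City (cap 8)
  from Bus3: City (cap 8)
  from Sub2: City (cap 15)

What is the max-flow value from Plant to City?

23

Augment Plant→Sub1→Bus2→Bus4→City: bottleneck 8, flow now 8.
Augment Plant→Sub1→Bus2→Bus3→City: bottleneck 3, flow now 11.
Augment Plant→Sub3→Bus2→Bus3→City: bottleneck 5, flow now 16.
Augment Plant→Sub4→Bus2→Sub2→City: bottleneck 3, flow now 19.
Augment Plant→Sub3→Bus1→Bus4→Bus2→Sub2→City: bottleneck 4, flow now 23. (uses reverse residual edge)
No augmenting path remains; maximum flow = 23.
In the residual graph, reachable from Plant: {Plant}.
Min-cut edges: Plant→Sub1 (11), Plant→Sub3 (9), Plant→Sub4 (3); capacity 11 + 9 + 3 = 23.
This cut is saturated, so no flow can exceed 23.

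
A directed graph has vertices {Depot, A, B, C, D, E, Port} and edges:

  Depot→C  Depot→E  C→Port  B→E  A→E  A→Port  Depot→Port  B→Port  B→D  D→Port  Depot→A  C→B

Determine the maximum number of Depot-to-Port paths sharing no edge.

Assign every edge capacity 1; by Menger, the answer equals the max flow.
Path Depot→Port (+1); total 1.
Path Depot→A→Port (+1); total 2.
Path Depot→C→Port (+1); total 3.
No residual Depot→Port path; max flow = 3.
Certifying cut of size 3: {Depot→A, Depot→C, Depot→Port}.

3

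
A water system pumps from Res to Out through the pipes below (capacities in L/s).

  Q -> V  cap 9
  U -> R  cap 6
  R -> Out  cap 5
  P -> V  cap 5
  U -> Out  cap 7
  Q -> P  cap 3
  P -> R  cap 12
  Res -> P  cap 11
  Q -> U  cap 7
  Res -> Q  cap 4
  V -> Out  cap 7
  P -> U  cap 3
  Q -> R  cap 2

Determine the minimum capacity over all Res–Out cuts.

15

Augment Res→P→R→Out: bottleneck 5, flow now 5.
Augment Res→P→U→Out: bottleneck 3, flow now 8.
Augment Res→P→V→Out: bottleneck 3, flow now 11.
Augment Res→Q→U→Out: bottleneck 4, flow now 15.
No augmenting path remains; maximum flow = 15.
By max-flow min-cut, the minimum cut capacity equals the max flow.
In the residual graph, reachable from Res: {Res}.
Min-cut edges: Res→P (11), Res→Q (4); capacity 11 + 4 = 15.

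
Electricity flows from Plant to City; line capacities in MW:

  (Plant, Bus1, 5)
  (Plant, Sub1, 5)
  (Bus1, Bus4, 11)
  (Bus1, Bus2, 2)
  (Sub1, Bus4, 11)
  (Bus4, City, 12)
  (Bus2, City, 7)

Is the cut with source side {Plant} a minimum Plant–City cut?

Given cut capacity: 5 + 5 = 10.
Augment Plant→Bus1→Bus4→City: bottleneck 5, flow now 5.
Augment Plant→Sub1→Bus4→City: bottleneck 5, flow now 10.
No augmenting path remains; maximum flow = 10.
Cut capacity 10 equals the max flow, so it is a minimum cut.

Yes — it is a minimum cut (capacity 10).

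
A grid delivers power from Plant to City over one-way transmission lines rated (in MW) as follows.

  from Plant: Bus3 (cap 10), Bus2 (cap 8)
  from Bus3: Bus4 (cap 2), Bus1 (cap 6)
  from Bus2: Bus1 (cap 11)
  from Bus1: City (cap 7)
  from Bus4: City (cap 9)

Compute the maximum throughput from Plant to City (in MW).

Augment Plant→Bus3→Bus1→City: bottleneck 6, flow now 6.
Augment Plant→Bus3→Bus4→City: bottleneck 2, flow now 8.
Augment Plant→Bus2→Bus1→City: bottleneck 1, flow now 9.
No augmenting path remains; maximum flow = 9.
In the residual graph, reachable from Plant: {Plant, Bus3, Bus2, Bus1}.
Min-cut edges: Bus3→Bus4 (2), Bus1→City (7); capacity 2 + 7 = 9.
This cut is saturated, so no flow can exceed 9.

9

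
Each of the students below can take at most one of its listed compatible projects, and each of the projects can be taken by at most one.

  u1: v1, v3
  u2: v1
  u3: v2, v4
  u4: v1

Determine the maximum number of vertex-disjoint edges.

3

Unit-capacity flow: source→left, listed edges, right→sink; max matching = max flow.
Augmenting path u1→v1 (+1); matched 1.
Augmenting path u3→v2 (+1); matched 2.
Augmenting path u2→v1→u1→v3 (+1); matched 3.
No augmenting path remains; maximum matching = 3.
König certificate: {u1, u3, v1} is a vertex cover of size 3 (every listed pair touches it), so no matching can be larger.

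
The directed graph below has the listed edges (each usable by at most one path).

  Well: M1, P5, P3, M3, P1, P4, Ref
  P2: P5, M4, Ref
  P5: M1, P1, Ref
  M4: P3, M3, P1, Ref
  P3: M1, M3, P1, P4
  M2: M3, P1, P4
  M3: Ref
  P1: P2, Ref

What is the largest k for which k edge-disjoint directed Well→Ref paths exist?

Assign every edge capacity 1; by Menger, the answer equals the max flow.
Path Well→Ref (+1); total 1.
Path Well→P5→Ref (+1); total 2.
Path Well→M3→Ref (+1); total 3.
Path Well→P1→Ref (+1); total 4.
Path Well→P3→P1→P2→Ref (+1); total 5.
No residual Well→Ref path; max flow = 5.
Certifying cut of size 5: {Well→M3, Well→P1, Well→P3, Well→P5, Well→Ref}.

5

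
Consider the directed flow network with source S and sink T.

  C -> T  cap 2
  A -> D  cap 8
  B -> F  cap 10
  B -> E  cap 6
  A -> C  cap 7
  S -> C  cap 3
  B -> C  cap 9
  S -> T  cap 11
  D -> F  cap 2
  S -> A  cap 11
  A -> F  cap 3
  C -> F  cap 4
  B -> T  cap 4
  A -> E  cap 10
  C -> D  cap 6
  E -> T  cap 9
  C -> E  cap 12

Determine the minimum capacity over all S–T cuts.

22

Augment S→T: bottleneck 11, flow now 11.
Augment S→C→T: bottleneck 2, flow now 13.
Augment S→A→E→T: bottleneck 9, flow now 22.
No augmenting path remains; maximum flow = 22.
By max-flow min-cut, the minimum cut capacity equals the max flow.
In the residual graph, reachable from S: {S, A, C, D, E, F}.
Min-cut edges: S→T (11), C→T (2), E→T (9); capacity 11 + 2 + 9 = 22.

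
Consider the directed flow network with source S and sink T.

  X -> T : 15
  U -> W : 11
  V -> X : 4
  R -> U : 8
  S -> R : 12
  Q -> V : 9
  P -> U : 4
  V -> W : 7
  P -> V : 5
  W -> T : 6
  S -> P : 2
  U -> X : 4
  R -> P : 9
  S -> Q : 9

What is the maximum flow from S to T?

14

Augment S→P→U→W→T: bottleneck 2, flow now 2.
Augment S→Q→V→W→T: bottleneck 4, flow now 6.
Augment S→Q→V→X→T: bottleneck 4, flow now 10.
Augment S→R→U→X→T: bottleneck 4, flow now 14.
No augmenting path remains; maximum flow = 14.
In the residual graph, reachable from S: {S, P, Q, R, U, V, W}.
Min-cut edges: U→X (4), V→X (4), W→T (6); capacity 4 + 4 + 6 = 14.
This cut is saturated, so no flow can exceed 14.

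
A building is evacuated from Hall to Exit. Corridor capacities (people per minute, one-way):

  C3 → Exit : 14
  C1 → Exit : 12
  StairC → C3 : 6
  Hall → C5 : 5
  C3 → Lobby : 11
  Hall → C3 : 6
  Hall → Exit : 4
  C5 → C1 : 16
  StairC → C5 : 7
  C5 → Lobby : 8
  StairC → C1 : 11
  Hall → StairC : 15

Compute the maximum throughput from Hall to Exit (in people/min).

28

Augment Hall→Exit: bottleneck 4, flow now 4.
Augment Hall→C3→Exit: bottleneck 6, flow now 10.
Augment Hall→StairC→C3→Exit: bottleneck 6, flow now 16.
Augment Hall→StairC→C1→Exit: bottleneck 9, flow now 25.
Augment Hall→C5→C1→Exit: bottleneck 3, flow now 28.
No augmenting path remains; maximum flow = 28.
In the residual graph, reachable from Hall: {Hall, StairC, C5, Lobby, C1}.
Min-cut edges: Hall→C3 (6), Hall→Exit (4), StairC→C3 (6), C1→Exit (12); capacity 6 + 4 + 6 + 12 = 28.
This cut is saturated, so no flow can exceed 28.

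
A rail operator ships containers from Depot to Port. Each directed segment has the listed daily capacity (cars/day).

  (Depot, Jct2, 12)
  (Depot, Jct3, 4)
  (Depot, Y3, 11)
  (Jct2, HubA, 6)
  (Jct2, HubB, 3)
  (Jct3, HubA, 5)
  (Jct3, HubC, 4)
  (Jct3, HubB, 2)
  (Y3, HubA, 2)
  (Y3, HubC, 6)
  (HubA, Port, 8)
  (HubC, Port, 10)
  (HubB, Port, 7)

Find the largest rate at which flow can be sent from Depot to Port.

Augment Depot→Jct2→HubA→Port: bottleneck 6, flow now 6.
Augment Depot→Jct2→HubB→Port: bottleneck 3, flow now 9.
Augment Depot→Jct3→HubA→Port: bottleneck 2, flow now 11.
Augment Depot→Jct3→HubC→Port: bottleneck 2, flow now 13.
Augment Depot→Y3→HubC→Port: bottleneck 6, flow now 19.
Augment Depot→Y3→HubA→Jct3→HubC→Port: bottleneck 2, flow now 21. (uses reverse residual edge)
No augmenting path remains; maximum flow = 21.
In the residual graph, reachable from Depot: {Depot, Jct2, Y3}.
Min-cut edges: Depot→Jct3 (4), Jct2→HubA (6), Jct2→HubB (3), Y3→HubA (2), Y3→HubC (6); capacity 4 + 6 + 3 + 2 + 6 = 21.
This cut is saturated, so no flow can exceed 21.

21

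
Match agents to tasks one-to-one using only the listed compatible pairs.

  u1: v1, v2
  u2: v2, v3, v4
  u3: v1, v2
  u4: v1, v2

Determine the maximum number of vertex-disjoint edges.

3

Unit-capacity flow: source→left, listed edges, right→sink; max matching = max flow.
Augmenting path u1→v1 (+1); matched 1.
Augmenting path u2→v2 (+1); matched 2.
Augmenting path u3→v2→u2→v3 (+1); matched 3.
No augmenting path remains; maximum matching = 3.
König certificate: {u2, v1, v2} is a vertex cover of size 3 (every listed pair touches it), so no matching can be larger.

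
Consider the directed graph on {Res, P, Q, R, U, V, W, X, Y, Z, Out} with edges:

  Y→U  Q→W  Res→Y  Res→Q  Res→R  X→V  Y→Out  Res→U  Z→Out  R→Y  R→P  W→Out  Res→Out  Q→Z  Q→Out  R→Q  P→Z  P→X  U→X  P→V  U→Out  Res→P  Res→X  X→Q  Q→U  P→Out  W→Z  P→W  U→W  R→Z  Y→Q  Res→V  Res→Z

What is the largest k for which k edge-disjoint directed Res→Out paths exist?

7

Assign every edge capacity 1; by Menger, the answer equals the max flow.
Path Res→Out (+1); total 1.
Path Res→P→Out (+1); total 2.
Path Res→Q→Out (+1); total 3.
Path Res→U→Out (+1); total 4.
Path Res→Y→Out (+1); total 5.
Path Res→Z→Out (+1); total 6.
Path Res→R→P→W→Out (+1); total 7.
No residual Res→Out path; max flow = 7.
Certifying cut of size 7: {P→Out, Q→Out, Res→Out, U→Out, W→Out, Y→Out, Z→Out}.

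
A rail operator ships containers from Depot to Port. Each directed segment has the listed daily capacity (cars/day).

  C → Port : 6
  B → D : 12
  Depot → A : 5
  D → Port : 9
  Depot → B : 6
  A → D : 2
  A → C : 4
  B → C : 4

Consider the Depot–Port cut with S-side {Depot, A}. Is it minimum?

Given cut capacity: 6 + 4 + 2 = 12.
Augment Depot→A→C→Port: bottleneck 4, flow now 4.
Augment Depot→A→D→Port: bottleneck 1, flow now 5.
Augment Depot→B→C→Port: bottleneck 2, flow now 7.
Augment Depot→B→D→Port: bottleneck 4, flow now 11.
No augmenting path remains; maximum flow = 11.
In the residual graph, reachable from Depot: {Depot}.
Min-cut edges: Depot→A (5), Depot→B (6); capacity 5 + 6 = 11.
Cut capacity 12 exceeds the max flow 11, so it is not minimum.

No — its capacity is 12, but the minimum cut has capacity 11.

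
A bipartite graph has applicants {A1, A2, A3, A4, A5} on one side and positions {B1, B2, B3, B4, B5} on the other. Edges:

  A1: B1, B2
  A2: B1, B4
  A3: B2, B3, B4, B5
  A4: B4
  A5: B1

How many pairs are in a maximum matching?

Unit-capacity flow: source→left, listed edges, right→sink; max matching = max flow.
Augmenting path A1→B1 (+1); matched 1.
Augmenting path A2→B4 (+1); matched 2.
Augmenting path A3→B2 (+1); matched 3.
Augmenting path A5→B1→A1→B2→A3→B3 (+1); matched 4.
No augmenting path remains; maximum matching = 4.
König certificate: {A1, A3, B1, B4} is a vertex cover of size 4 (every listed pair touches it), so no matching can be larger.

4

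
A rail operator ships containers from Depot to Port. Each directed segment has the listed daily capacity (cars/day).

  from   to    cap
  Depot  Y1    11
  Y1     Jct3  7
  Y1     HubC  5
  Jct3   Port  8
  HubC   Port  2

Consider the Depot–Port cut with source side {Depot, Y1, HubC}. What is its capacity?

Edges leaving {Depot, Y1, HubC}: Y1→Jct3 (7), HubC→Port (2).
Cut capacity = 7 + 2 = 9.

9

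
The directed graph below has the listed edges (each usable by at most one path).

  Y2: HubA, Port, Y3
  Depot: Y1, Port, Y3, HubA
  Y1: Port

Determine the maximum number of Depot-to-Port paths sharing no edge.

2

Assign every edge capacity 1; by Menger, the answer equals the max flow.
Path Depot→Port (+1); total 1.
Path Depot→Y1→Port (+1); total 2.
No residual Depot→Port path; max flow = 2.
Certifying cut of size 2: {Depot→Port, Depot→Y1}.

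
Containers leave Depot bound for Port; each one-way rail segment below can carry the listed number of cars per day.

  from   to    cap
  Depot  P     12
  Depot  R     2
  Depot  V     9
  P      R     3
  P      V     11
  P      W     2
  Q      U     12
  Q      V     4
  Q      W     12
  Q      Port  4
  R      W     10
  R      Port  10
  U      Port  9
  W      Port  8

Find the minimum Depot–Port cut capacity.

Augment Depot→R→Port: bottleneck 2, flow now 2.
Augment Depot→P→R→Port: bottleneck 3, flow now 5.
Augment Depot→P→W→Port: bottleneck 2, flow now 7.
No augmenting path remains; maximum flow = 7.
By max-flow min-cut, the minimum cut capacity equals the max flow.
In the residual graph, reachable from Depot: {Depot, P, V}.
Min-cut edges: Depot→R (2), P→R (3), P→W (2); capacity 2 + 3 + 2 = 7.

7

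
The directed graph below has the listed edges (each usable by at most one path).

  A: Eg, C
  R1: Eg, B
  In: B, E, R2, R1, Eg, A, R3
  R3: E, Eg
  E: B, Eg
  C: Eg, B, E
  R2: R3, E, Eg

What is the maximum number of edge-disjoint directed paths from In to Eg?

6

Assign every edge capacity 1; by Menger, the answer equals the max flow.
Path In→Eg (+1); total 1.
Path In→R2→Eg (+1); total 2.
Path In→R3→Eg (+1); total 3.
Path In→A→Eg (+1); total 4.
Path In→E→Eg (+1); total 5.
Path In→R1→Eg (+1); total 6.
No residual In→Eg path; max flow = 6.
Certifying cut of size 6: {In→A, In→E, In→Eg, In→R1, In→R2, In→R3}.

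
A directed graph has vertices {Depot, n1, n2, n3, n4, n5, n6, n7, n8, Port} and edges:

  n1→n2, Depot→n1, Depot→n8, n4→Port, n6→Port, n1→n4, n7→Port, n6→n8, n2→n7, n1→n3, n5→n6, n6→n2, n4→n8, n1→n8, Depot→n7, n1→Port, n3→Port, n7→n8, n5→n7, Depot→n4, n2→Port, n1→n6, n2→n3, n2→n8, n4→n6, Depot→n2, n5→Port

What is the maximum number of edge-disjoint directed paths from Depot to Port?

Assign every edge capacity 1; by Menger, the answer equals the max flow.
Path Depot→n1→Port (+1); total 1.
Path Depot→n2→Port (+1); total 2.
Path Depot→n4→Port (+1); total 3.
Path Depot→n7→Port (+1); total 4.
No residual Depot→Port path; max flow = 4.
Certifying cut of size 4: {Depot→n1, Depot→n2, Depot→n4, Depot→n7}.

4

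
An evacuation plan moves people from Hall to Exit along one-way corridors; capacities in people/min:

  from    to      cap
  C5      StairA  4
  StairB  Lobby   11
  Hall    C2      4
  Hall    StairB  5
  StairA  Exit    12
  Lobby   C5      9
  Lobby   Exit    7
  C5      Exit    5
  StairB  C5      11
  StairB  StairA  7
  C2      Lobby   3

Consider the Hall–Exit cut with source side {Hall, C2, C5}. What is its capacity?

17

Edges leaving {Hall, C2, C5}: Hall→StairB (5), C2→Lobby (3), C5→StairA (4), C5→Exit (5).
Cut capacity = 5 + 3 + 4 + 5 = 17.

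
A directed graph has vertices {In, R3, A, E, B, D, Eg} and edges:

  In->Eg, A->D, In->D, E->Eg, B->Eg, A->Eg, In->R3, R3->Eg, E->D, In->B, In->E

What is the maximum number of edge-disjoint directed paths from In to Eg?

4

Assign every edge capacity 1; by Menger, the answer equals the max flow.
Path In→Eg (+1); total 1.
Path In→R3→Eg (+1); total 2.
Path In→E→Eg (+1); total 3.
Path In→B→Eg (+1); total 4.
No residual In→Eg path; max flow = 4.
Certifying cut of size 4: {In→B, In→E, In→Eg, In→R3}.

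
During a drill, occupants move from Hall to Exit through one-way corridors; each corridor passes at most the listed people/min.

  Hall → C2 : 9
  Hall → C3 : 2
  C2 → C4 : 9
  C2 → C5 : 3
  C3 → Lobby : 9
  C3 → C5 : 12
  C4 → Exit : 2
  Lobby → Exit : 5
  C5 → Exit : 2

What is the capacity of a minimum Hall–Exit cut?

Augment Hall→C2→C4→Exit: bottleneck 2, flow now 2.
Augment Hall→C2→C5→Exit: bottleneck 2, flow now 4.
Augment Hall→C3→Lobby→Exit: bottleneck 2, flow now 6.
No augmenting path remains; maximum flow = 6.
By max-flow min-cut, the minimum cut capacity equals the max flow.
In the residual graph, reachable from Hall: {Hall, C2, C4, C5}.
Min-cut edges: Hall→C3 (2), C4→Exit (2), C5→Exit (2); capacity 2 + 2 + 2 = 6.

6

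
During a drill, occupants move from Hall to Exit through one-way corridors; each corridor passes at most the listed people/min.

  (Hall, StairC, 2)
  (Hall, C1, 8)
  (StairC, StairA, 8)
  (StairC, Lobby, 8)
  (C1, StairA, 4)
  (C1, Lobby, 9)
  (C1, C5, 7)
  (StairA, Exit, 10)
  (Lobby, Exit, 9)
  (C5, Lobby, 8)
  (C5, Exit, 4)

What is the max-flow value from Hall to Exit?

Augment Hall→StairC→StairA→Exit: bottleneck 2, flow now 2.
Augment Hall→C1→StairA→Exit: bottleneck 4, flow now 6.
Augment Hall→C1→Lobby→Exit: bottleneck 4, flow now 10.
No augmenting path remains; maximum flow = 10.
In the residual graph, reachable from Hall: {Hall}.
Min-cut edges: Hall→StairC (2), Hall→C1 (8); capacity 2 + 8 = 10.
This cut is saturated, so no flow can exceed 10.

10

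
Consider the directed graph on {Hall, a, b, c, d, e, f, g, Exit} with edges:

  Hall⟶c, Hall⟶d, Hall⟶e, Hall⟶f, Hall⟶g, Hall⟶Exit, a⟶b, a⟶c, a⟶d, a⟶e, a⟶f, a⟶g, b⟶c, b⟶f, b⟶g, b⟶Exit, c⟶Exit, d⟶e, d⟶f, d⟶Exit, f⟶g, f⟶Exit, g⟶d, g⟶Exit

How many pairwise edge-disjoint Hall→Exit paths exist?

5

Assign every edge capacity 1; by Menger, the answer equals the max flow.
Path Hall→Exit (+1); total 1.
Path Hall→c→Exit (+1); total 2.
Path Hall→d→Exit (+1); total 3.
Path Hall→f→Exit (+1); total 4.
Path Hall→g→Exit (+1); total 5.
No residual Hall→Exit path; max flow = 5.
Certifying cut of size 5: {Hall→Exit, Hall→c, Hall→d, Hall→f, Hall→g}.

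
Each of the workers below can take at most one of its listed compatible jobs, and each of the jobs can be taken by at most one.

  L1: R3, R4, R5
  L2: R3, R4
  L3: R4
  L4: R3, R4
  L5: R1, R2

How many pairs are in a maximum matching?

4

Unit-capacity flow: source→left, listed edges, right→sink; max matching = max flow.
Augmenting path L1→R3 (+1); matched 1.
Augmenting path L2→R4 (+1); matched 2.
Augmenting path L5→R1 (+1); matched 3.
Augmenting path L4→R3→L1→R5 (+1); matched 4.
No augmenting path remains; maximum matching = 4.
König certificate: {L1, L5, R3, R4} is a vertex cover of size 4 (every listed pair touches it), so no matching can be larger.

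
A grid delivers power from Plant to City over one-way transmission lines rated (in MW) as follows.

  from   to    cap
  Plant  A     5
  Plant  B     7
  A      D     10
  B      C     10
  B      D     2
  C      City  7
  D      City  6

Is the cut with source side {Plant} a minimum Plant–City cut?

Given cut capacity: 5 + 7 = 12.
Augment Plant→A→D→City: bottleneck 5, flow now 5.
Augment Plant→B→C→City: bottleneck 7, flow now 12.
No augmenting path remains; maximum flow = 12.
Cut capacity 12 equals the max flow, so it is a minimum cut.

Yes — it is a minimum cut (capacity 12).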